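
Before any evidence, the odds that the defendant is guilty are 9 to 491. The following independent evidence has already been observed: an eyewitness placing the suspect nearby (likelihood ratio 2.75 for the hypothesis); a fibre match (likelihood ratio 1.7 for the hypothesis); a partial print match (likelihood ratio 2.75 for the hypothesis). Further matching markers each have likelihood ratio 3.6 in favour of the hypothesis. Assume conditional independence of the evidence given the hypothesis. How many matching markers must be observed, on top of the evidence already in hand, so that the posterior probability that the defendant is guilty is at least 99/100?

Prior odds = 9/491.
Combined Bayes factor of the evidence already in hand = 2.75 × 1.7 × 2.75 = 12.85625.
Odds after that evidence = (9/491) × 12.85625 = 18513/78560.
Target odds = 0.99/0.01 = 99.
Need 3.6ⁿ ≥ 99 ÷ (18513/78560) = 78560/187.
3.6⁴ = 167.9616 falls short of 78560/187 but 3.6⁵ = 604.66176 reaches it, so n = 5.

5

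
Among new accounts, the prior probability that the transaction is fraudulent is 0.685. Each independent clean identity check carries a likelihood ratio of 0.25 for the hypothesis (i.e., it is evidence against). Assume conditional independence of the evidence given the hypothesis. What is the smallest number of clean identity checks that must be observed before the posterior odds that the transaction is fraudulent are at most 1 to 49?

4

Prior odds: 0.685 ÷ 0.315 = 137/63.
Likelihood ratio per clean identity check = 0.25.
Target odds = 1/49.
Need (137/63) × 0.25ⁿ ≤ 1/49, i.e. 0.25ⁿ ≤ 9/959.
0.25³ = 0.015625 is still above 9/959 but 0.25⁴ = 0.00390625 is at or below it, so n = 4.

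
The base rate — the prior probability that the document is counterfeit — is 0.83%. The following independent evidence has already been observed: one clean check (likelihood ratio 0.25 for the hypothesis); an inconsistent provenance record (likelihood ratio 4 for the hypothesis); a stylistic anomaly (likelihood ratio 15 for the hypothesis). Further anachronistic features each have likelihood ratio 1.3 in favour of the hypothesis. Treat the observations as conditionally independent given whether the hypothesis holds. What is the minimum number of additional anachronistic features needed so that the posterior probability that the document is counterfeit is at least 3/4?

13

Prior odds = 0.0083/0.9917 = 83/9917.
Combined Bayes factor of the evidence already in hand = 0.25 × 4 × 15 = 15.
Odds after that evidence = (83/9917) × 15 = 1245/9917.
Target odds = 0.75/0.25 = 3.
Need 1.3ⁿ ≥ 3 ÷ (1245/9917) = 9917/415.
1.3¹² ≈23.2981 falls short of 9917/415 but 1.3¹³ ≈30.2875 reaches it, so n = 13.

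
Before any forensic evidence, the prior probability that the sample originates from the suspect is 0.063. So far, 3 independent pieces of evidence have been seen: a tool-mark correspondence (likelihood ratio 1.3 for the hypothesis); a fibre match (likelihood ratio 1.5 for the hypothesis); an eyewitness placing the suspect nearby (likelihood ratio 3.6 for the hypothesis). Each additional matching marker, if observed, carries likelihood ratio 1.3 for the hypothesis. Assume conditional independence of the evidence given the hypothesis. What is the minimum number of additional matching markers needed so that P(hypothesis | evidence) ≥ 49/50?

Prior odds = 0.063/0.937 = 63/937.
Combined Bayes factor of the evidence already in hand = 1.3 × 1.5 × 3.6 = 7.02.
Odds after that evidence = (63/937) × 7.02 = 22113/46850.
Target odds = 0.98/0.02 = 49.
Need 1.3ⁿ ≥ 49 ÷ (22113/46850) = 327950/3159.
1.3¹⁷ ≈86.5042 falls short of 327950/3159 but 1.3¹⁸ ≈112.455 reaches it, so n = 18.

18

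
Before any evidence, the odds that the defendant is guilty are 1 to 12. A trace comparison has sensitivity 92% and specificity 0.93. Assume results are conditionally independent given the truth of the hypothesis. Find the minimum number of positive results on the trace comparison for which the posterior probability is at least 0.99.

Prior odds = 1/12.
False-positive rate = 1 − 0.93 = 0.07; likelihood ratio of a positive = 0.92/0.07 = 92/7.
Target odds: 0.99 ÷ 0.01 = 99.
Need (1/12) × (92/7)ⁿ ≥ 99, i.e. (92/7)ⁿ ≥ 1188.
(92/7)² = 8464/49 falls short of 1188 but (92/7)³ = 778688/343 reaches it, so n = 3.

3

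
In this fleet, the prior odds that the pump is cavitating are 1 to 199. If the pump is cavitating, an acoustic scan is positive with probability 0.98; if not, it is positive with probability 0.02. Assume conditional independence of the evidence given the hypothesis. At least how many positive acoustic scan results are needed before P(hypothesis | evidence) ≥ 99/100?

3

Prior odds = 1/199.
Likelihood ratio of a positive = 0.98/0.02 = 49.
Target posterior odds = 0.99/0.01 = 99.
Need (1/199) × 49ⁿ ≥ 99, i.e. 49ⁿ ≥ 19701.
49² = 2401 falls short of 19701 but 49³ = 117649 reaches it, so n = 3.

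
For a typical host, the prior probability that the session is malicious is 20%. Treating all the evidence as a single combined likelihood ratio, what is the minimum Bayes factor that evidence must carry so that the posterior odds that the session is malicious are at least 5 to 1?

Prior odds = 0.2/0.8 = 0.25.
Target odds = 5.
Required Bayes factor = 5 ÷ 0.25 = 20.

20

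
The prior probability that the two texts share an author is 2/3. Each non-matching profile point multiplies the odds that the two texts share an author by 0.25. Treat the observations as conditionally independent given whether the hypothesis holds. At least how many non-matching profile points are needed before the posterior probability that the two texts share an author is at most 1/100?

Prior odds: (2/3) ÷ (1/3) = 2.
Likelihood ratio per non-matching profile point = 0.25.
Target posterior odds = 0.01/0.99 = 1/99.
Need 2 × 0.25ⁿ ≤ 1/99, i.e. 0.25ⁿ ≤ 1/198.
0.25³ = 0.015625 is still above 1/198 but 0.25⁴ = 0.00390625 is at or below it, so n = 4.

4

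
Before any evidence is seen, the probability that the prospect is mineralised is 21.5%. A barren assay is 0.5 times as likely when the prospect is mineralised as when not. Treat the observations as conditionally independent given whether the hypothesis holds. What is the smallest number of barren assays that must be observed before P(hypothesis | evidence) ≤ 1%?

5

Prior odds = 0.215/0.785 = 43/157.
Likelihood ratio per barren assay = 0.5.
Target odds: 0.01 ÷ 0.99 = 1/99.
Need (43/157) × 0.5ⁿ ≤ 1/99, i.e. 0.5ⁿ ≤ 157/4257.
0.5⁴ = 0.0625 is still above 157/4257 but 0.5⁵ = 0.03125 is at or below it, so n = 5.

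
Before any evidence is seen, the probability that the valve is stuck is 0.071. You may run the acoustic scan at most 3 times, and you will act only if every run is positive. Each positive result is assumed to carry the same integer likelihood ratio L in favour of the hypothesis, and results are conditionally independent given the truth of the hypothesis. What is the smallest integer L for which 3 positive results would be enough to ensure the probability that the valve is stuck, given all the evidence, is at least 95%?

7

Prior odds = 0.071/0.929 = 71/929.
Target odds = 0.95/0.05 = 19.
Need L³ ≥ 19 ÷ (71/929) = 17651/71.
6³ = 216 < 17651/71 ≤ 343 = 7³, so L = 7.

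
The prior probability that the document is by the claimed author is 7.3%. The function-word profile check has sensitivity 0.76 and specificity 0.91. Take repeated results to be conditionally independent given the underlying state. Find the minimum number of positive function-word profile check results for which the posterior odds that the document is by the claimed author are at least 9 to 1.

3

Prior odds = 0.073/0.927 = 73/927.
False-positive rate = 1 − 0.91 = 0.09; likelihood ratio of a positive = 0.76/0.09 = 76/9.
Target odds = 9.
Require (76/9)ⁿ ≥ 9 ÷ (73/927) = 8343/73.
(76/9)² = 5776/81 falls short of 8343/73 but (76/9)³ = 438976/729 reaches it, so n = 3.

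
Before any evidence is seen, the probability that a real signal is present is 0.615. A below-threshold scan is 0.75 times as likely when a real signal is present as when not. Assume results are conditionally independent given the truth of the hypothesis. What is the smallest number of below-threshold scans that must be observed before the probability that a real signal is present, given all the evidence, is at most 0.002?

Prior odds = 0.615/0.385 = 123/77.
Likelihood ratio per below-threshold scan = 0.75.
Target odds: 0.002 ÷ 0.998 = 1/499.
Need (123/77) × 0.75ⁿ ≤ 1/499, i.e. 0.75ⁿ ≤ 77/61377.
0.75²³ ≈0.00133786 is still above 77/61377 but 0.75²⁴ ≈0.00100339 is at or below it, so n = 24.

24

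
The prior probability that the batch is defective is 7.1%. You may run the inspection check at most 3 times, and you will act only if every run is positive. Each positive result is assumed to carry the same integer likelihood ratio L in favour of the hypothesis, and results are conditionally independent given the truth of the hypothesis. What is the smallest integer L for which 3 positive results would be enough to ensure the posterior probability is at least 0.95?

Prior odds = 0.071/0.929 = 71/929.
Target odds = 0.95/0.05 = 19.
Need L³ ≥ 19 ÷ (71/929) = 17651/71.
6³ = 216 < 17651/71 ≤ 343 = 7³, so L = 7.

7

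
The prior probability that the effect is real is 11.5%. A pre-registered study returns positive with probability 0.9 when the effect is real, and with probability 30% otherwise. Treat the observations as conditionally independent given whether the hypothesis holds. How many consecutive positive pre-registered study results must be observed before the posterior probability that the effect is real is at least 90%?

4

Prior odds = 0.115/0.885 = 23/177.
Likelihood ratio of a positive result = 0.9/0.3 = 3.
Target odds: 0.9 ÷ 0.1 = 9.
Need (23/177) × 3ⁿ ≥ 9, i.e. 3ⁿ ≥ 1593/23.
3³ = 27 falls short of 1593/23 but 3⁴ = 81 reaches it, so n = 4.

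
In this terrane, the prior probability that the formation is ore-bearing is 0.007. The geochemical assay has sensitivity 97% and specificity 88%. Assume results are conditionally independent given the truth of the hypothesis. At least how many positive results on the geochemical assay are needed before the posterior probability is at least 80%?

4

Prior odds = 0.007/0.993 = 7/993.
False-positive rate = 1 − 0.88 = 0.12; likelihood ratio of a positive = 0.97/0.12 = 97/12.
Target odds: 0.8 ÷ 0.2 = 4.
Require (97/12)ⁿ ≥ 4 ÷ (7/993) = 3972/7.
(97/12)³ = 912673/1728 falls short of 3972/7 but (97/12)⁴ = 88529281/20736 reaches it, so n = 4.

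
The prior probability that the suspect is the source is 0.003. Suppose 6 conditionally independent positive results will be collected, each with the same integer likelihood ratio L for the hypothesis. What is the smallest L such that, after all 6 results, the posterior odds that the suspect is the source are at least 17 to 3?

Prior odds = 0.003/0.997 = 3/997.
Target odds = 17/3.
Need L⁶ ≥ 17/3 ÷ (3/997) = 16949/9.
3⁶ = 729 < 16949/9 ≤ 4096 = 4⁶, so L = 4.

4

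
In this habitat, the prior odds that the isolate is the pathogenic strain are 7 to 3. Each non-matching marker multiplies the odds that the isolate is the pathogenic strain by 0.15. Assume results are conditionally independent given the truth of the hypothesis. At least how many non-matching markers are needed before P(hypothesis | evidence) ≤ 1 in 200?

Prior odds = 7/3.
Likelihood ratio per non-matching marker = 0.15.
Target posterior odds = 0.005/0.995 = 1/199.
Need (7/3) × 0.15ⁿ ≤ 1/199, i.e. 0.15ⁿ ≤ 3/1393.
0.15³ = 0.003375 is still above 3/1393 but 0.15⁴ = 81/160000 is at or below it, so n = 4.

4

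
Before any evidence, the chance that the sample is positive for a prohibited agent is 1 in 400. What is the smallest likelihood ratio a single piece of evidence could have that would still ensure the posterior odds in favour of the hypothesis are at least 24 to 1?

9576

Prior odds = 0.0025/0.9975 = 1/399.
Target odds = 24.
Required Bayes factor = 24 ÷ (1/399) = 9576.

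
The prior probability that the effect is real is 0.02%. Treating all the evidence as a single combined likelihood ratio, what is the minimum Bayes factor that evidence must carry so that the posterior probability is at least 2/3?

9998

Prior odds = 0.0002/0.9998 = 1/4999.
Target odds = (2/3)/(1/3) = 2.
Required Bayes factor = 2 ÷ (1/4999) = 9998.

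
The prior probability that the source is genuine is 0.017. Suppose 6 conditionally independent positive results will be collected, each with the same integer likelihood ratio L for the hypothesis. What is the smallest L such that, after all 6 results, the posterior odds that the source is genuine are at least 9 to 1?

3

Prior odds = 0.017/0.983 = 17/983.
Target odds = 9.
Need L⁶ ≥ 9 ÷ (17/983) = 8847/17.
2⁶ = 64 < 8847/17 ≤ 729 = 3⁶, so L = 3.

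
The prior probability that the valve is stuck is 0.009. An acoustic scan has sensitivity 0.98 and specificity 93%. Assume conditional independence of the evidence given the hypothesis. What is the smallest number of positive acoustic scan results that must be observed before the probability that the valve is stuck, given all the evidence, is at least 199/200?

Prior odds: 0.009 ÷ 0.991 = 9/991.
False-positive rate = 1 − 0.93 = 0.07; likelihood ratio of a positive = 0.98/0.07 = 14.
Target posterior odds = 0.995/0.005 = 199.
Require 14ⁿ ≥ 199 ÷ (9/991) = 197209/9.
14³ = 2744 falls short of 197209/9 but 14⁴ = 38416 reaches it, so n = 4.

4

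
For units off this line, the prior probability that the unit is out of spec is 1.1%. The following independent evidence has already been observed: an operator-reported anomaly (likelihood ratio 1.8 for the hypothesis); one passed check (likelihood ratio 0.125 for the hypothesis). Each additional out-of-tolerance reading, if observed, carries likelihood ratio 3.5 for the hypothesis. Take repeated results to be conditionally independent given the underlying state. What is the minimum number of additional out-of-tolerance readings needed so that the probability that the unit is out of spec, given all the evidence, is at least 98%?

Prior odds = 0.011/0.989 = 11/989.
Combined Bayes factor of the evidence already in hand = 1.8 × 0.125 = 0.225.
Odds after that evidence = (11/989) × 0.225 = 99/39560.
Target odds = 0.98/0.02 = 49.
Need 3.5ⁿ ≥ 49 ÷ (99/39560) = 1938440/99.
3.5⁷ = 823543/128 falls short of 1938440/99 but 3.5⁸ = 5764801/256 reaches it, so n = 8.

8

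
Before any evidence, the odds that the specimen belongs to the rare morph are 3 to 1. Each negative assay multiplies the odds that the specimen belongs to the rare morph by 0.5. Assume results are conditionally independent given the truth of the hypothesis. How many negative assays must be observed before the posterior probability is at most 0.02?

8

Prior odds = 3.
Likelihood ratio per negative assay = 0.5.
Target odds: 0.02 ÷ 0.98 = 1/49.
Require 0.5ⁿ ≤ 1/49 ÷ 3 = 1/147.
0.5⁷ = 0.0078125 is still above 1/147 but 0.5⁸ = 0.00390625 is at or below it, so n = 8.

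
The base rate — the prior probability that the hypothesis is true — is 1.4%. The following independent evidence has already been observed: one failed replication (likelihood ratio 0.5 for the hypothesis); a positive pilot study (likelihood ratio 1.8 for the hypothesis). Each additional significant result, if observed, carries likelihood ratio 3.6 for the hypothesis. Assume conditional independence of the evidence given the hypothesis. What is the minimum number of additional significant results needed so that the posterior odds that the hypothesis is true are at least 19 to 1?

6

Prior odds = 0.014/0.986 = 7/493.
Combined Bayes factor of the evidence already in hand = 0.5 × 1.8 = 0.9.
Odds after that evidence = (7/493) × 0.9 = 63/4930.
Target odds = 19.
Need 3.6ⁿ ≥ 19 ÷ (63/4930) = 93670/63.
3.6⁵ = 604.66176 falls short of 93670/63 but 3.6⁶ = 34012224/15625 reaches it, so n = 6.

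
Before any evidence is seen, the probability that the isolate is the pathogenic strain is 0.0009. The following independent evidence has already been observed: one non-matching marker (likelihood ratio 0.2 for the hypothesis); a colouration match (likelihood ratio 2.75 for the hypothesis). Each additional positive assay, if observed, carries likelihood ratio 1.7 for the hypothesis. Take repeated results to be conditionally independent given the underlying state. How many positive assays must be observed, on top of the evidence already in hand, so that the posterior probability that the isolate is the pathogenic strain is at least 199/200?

Prior odds = 0.0009/0.9991 = 9/9991.
Combined Bayes factor of the evidence already in hand = 0.2 × 2.75 = 0.55.
Odds after that evidence = (9/9991) × 0.55 = 99/199820.
Target odds = 0.995/0.005 = 199.
Need 1.7ⁿ ≥ 199 ÷ (99/199820) = 39764180/99.
1.7²⁴ ≈339449 falls short of 39764180/99 but 1.7²⁵ ≈577063 reaches it, so n = 25.

25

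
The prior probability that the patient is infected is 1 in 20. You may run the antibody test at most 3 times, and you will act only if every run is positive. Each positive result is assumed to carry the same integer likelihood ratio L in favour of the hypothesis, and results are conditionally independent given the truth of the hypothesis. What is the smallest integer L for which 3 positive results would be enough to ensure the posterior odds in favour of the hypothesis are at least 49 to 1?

Prior odds = 0.05/0.95 = 1/19.
Target odds = 49.
Need L³ ≥ 49 ÷ (1/19) = 931.
9³ = 729 < 931 ≤ 1000 = 10³, so L = 10.

10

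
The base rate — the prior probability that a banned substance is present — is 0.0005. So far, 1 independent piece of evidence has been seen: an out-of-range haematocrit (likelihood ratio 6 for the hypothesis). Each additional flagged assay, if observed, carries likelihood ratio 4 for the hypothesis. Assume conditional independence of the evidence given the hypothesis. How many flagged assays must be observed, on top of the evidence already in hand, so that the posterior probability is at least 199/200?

Prior odds = 0.0005/0.9995 = 1/1999.
Bayes factor of the evidence already in hand = 6.
Odds after that evidence = (1/1999) × 6 = 6/1999.
Target odds = 0.995/0.005 = 199.
Need 4ⁿ ≥ 199 ÷ (6/1999) = 397801/6.
4⁸ = 65536 falls short of 397801/6 but 4⁹ = 262144 reaches it, so n = 9.

9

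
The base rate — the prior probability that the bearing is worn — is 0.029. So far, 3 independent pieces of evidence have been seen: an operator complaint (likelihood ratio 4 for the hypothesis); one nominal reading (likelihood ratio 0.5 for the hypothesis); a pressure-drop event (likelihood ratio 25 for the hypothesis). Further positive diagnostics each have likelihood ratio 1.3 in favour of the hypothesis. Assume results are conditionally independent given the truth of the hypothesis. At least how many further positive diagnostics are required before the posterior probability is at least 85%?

Prior odds = 0.029/0.971 = 29/971.
Combined Bayes factor of the evidence already in hand = 4 × 0.5 × 25 = 50.
Odds after that evidence = (29/971) × 50 = 1450/971.
Target odds = 0.85/0.15 = 17/3.
Need 1.3ⁿ ≥ 17/3 ÷ (1450/971) = 16507/4350.
1.3⁵ = 371293/100000 falls short of 16507/4350 but 1.3⁶ = 4826809/1000000 reaches it, so n = 6.

6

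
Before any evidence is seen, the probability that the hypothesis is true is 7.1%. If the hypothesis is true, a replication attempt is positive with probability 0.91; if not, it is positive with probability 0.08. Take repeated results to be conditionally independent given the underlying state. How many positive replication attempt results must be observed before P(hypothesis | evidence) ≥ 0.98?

Prior odds: 0.071 ÷ 0.929 = 71/929.
Likelihood ratio of a positive = 0.91/0.08 = 11.375.
Target odds: 0.98 ÷ 0.02 = 49.
Need (71/929) × 11.375ⁿ ≥ 49, i.e. 11.375ⁿ ≥ 45521/71.
11.375² = 129.390625 falls short of 45521/71 but 11.375³ = 753571/512 reaches it, so n = 3.

3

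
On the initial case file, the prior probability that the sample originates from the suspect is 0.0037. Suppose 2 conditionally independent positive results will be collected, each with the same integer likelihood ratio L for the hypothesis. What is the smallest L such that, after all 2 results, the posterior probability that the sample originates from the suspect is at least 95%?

Prior odds = 0.0037/0.9963 = 37/9963.
Target odds = 0.95/0.05 = 19.
Need L² ≥ 19 ÷ (37/9963) = 189297/37.
71² = 5041 < 189297/37 ≤ 5184 = 72², so L = 72.

72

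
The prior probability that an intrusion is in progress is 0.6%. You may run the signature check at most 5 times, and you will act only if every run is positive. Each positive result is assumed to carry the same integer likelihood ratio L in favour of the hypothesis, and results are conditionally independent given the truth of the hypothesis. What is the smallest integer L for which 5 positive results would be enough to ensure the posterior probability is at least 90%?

5

Prior odds = 0.006/0.994 = 3/497.
Target odds = 0.9/0.1 = 9.
Need L⁵ ≥ 9 ÷ (3/497) = 1491.
4⁵ = 1024 < 1491 ≤ 3125 = 5⁵, so L = 5.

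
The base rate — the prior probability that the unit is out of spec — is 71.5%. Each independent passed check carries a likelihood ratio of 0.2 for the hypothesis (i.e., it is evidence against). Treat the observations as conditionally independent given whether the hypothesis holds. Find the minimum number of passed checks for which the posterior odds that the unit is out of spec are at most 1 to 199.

Prior odds: 0.715 ÷ 0.285 = 143/57.
Likelihood ratio per passed check = 0.2.
Target odds = 1/199.
Need (143/57) × 0.2ⁿ ≤ 1/199, i.e. 0.2ⁿ ≤ 57/28457.
0.2³ = 0.008 is still above 57/28457 but 0.2⁴ = 0.0016 is at or below it, so n = 4.

4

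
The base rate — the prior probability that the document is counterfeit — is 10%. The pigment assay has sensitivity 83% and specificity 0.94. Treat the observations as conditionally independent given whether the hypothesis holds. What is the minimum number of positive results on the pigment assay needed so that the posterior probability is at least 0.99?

Prior odds = 0.1/0.9 = 1/9.
False-positive rate = 1 − 0.94 = 0.06; likelihood ratio of a positive = 0.83/0.06 = 83/6.
Target odds: 0.99 ÷ 0.01 = 99.
Need (1/9) × (83/6)ⁿ ≥ 99, i.e. (83/6)ⁿ ≥ 891.
(83/6)² = 6889/36 falls short of 891 but (83/6)³ = 571787/216 reaches it, so n = 3.

3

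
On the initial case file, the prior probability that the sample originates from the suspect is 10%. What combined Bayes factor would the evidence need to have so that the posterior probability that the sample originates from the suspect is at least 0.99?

Prior odds = 0.1/0.9 = 1/9.
Target odds = 0.99/0.01 = 99.
Required Bayes factor = 99 ÷ (1/9) = 891.

891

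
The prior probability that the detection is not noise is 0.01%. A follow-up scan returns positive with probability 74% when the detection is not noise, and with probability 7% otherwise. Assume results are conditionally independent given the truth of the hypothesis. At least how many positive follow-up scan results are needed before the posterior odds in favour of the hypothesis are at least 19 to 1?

Prior odds = 0.0001/0.9999 = 1/9999.
Likelihood ratio of a positive result = 0.74/0.07 = 74/7.
Target odds = 19.
Need (1/9999) × (74/7)ⁿ ≥ 19, i.e. (74/7)ⁿ ≥ 189981.
(74/7)⁵ ≈132029 falls short of 189981 but (74/7)⁶ ≈1.39573e+06 reaches it, so n = 6.

6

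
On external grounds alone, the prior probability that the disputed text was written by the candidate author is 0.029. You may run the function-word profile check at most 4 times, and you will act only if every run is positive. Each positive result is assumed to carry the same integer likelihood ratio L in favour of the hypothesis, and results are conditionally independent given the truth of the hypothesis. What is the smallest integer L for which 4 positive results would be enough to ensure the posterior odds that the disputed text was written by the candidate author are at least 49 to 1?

Prior odds = 0.029/0.971 = 29/971.
Target odds = 49.
Need L⁴ ≥ 49 ÷ (29/971) = 47579/29.
6⁴ = 1296 < 47579/29 ≤ 2401 = 7⁴, so L = 7.

7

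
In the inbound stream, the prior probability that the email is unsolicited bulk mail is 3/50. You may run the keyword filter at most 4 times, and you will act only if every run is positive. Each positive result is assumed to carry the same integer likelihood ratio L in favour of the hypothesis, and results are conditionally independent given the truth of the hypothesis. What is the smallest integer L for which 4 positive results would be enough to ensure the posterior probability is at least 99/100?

Prior odds = 0.06/0.94 = 3/47.
Target odds = 0.99/0.01 = 99.
Need L⁴ ≥ 99 ÷ (3/47) = 1551.
6⁴ = 1296 < 1551 ≤ 2401 = 7⁴, so L = 7.

7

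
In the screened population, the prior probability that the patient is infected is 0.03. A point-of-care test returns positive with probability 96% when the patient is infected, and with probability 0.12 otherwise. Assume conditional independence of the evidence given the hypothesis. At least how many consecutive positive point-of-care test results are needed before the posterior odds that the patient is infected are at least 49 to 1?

Prior odds = 0.03/0.97 = 3/97.
Likelihood ratio of a positive result = 0.96/0.12 = 8.
Target odds = 49.
Need (3/97) × 8ⁿ ≥ 49, i.e. 8ⁿ ≥ 4753/3.
8³ = 512 falls short of 4753/3 but 8⁴ = 4096 reaches it, so n = 4.

4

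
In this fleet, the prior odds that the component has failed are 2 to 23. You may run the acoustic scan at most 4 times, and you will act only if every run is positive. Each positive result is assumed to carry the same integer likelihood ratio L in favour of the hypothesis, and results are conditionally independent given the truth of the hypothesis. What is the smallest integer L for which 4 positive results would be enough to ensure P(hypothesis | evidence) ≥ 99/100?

6

Prior odds = 2/23.
Target odds = 0.99/0.01 = 99.
Need L⁴ ≥ 99 ÷ (2/23) = 1138.5.
5⁴ = 625 < 1138.5 ≤ 1296 = 6⁴, so L = 6.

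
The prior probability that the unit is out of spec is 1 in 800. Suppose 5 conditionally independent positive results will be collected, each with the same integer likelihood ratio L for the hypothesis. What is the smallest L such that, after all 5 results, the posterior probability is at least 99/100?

10

Prior odds = 0.00125/0.99875 = 1/799.
Target odds = 0.99/0.01 = 99.
Need L⁵ ≥ 99 ÷ (1/799) = 79101.
9⁵ = 59049 < 79101 ≤ 100000 = 10⁵, so L = 10.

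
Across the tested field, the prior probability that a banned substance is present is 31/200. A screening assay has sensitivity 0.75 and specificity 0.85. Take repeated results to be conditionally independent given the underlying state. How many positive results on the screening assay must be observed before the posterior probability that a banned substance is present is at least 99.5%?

Prior odds: 0.155 ÷ 0.845 = 31/169.
False-positive rate = 1 − 0.85 = 0.15; likelihood ratio of a positive = 0.75/0.15 = 5.
Target posterior odds = 0.995/0.005 = 199.
Need (31/169) × 5ⁿ ≥ 199, i.e. 5ⁿ ≥ 33631/31.
5⁴ = 625 falls short of 33631/31 but 5⁵ = 3125 reaches it, so n = 5.

5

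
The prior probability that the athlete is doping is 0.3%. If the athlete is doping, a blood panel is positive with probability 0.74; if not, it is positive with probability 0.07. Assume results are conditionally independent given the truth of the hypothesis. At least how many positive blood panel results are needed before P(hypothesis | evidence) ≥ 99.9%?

6

Prior odds: 0.003 ÷ 0.997 = 3/997.
Likelihood ratio of a positive = 0.74/0.07 = 74/7.
Target odds: 0.999 ÷ 0.001 = 999.
Require (74/7)ⁿ ≥ 999 ÷ (3/997) = 332001.
(74/7)⁵ ≈132029 falls short of 332001 but (74/7)⁶ ≈1.39573e+06 reaches it, so n = 6.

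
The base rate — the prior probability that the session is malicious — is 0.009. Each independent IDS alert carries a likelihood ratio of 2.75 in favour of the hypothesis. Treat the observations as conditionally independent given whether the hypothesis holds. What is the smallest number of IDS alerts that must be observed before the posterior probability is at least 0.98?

Prior odds = 0.009/0.991 = 9/991.
Likelihood ratio per IDS alert = 2.75.
Target posterior odds = 0.98/0.02 = 49.
Require 2.75ⁿ ≥ 49 ÷ (9/991) = 48559/9.
2.75⁸ = 214358881/65536 falls short of 48559/9 but 2.75⁹ ≈8994.86 reaches it, so n = 9.

9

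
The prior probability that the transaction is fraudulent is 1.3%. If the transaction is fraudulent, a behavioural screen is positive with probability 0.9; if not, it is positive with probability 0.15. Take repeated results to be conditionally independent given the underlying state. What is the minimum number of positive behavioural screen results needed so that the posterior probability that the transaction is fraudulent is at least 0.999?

7

Prior odds: 0.013 ÷ 0.987 = 13/987.
Likelihood ratio of a positive = 0.9/0.15 = 6.
Target posterior odds = 0.999/0.001 = 999.
Need (13/987) × 6ⁿ ≥ 999, i.e. 6ⁿ ≥ 986013/13.
6⁶ = 46656 falls short of 986013/13 but 6⁷ = 279936 reaches it, so n = 7.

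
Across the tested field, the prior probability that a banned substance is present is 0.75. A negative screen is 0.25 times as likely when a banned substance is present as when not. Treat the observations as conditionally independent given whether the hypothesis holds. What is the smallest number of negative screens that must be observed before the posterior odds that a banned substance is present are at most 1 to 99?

Prior odds = 0.75/0.25 = 3.
Likelihood ratio per negative screen = 0.25.
Target odds = 1/99.
Require 0.25ⁿ ≤ 1/99 ÷ 3 = 1/297.
0.25⁴ = 0.00390625 is still above 1/297 but 0.25⁵ = 1/1024 is at or below it, so n = 5.

5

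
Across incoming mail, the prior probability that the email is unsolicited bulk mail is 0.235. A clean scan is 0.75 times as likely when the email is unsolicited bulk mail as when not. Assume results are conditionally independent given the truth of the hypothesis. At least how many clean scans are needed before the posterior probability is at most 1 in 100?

Prior odds = 0.235/0.765 = 47/153.
Likelihood ratio per clean scan = 0.75.
Target posterior odds = 0.01/0.99 = 1/99.
Require 0.75ⁿ ≤ 1/99 ÷ (47/153) = 17/517.
0.75¹¹ = 177147/4194304 is still above 17/517 but 0.75¹² = 531441/16777216 is at or below it, so n = 12.

12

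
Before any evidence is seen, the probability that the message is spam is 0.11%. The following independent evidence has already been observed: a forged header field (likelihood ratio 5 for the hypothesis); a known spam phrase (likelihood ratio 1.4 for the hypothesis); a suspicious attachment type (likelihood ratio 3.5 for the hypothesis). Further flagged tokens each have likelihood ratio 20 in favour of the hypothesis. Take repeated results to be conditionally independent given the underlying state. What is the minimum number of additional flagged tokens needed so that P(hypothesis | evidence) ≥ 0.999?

4

Prior odds = 0.0011/0.9989 = 11/9989.
Combined Bayes factor of the evidence already in hand = 5 × 1.4 × 3.5 = 24.5.
Odds after that evidence = (11/9989) × 24.5 = 77/2854.
Target odds = 0.999/0.001 = 999.
Need 20ⁿ ≥ 999 ÷ (77/2854) = 2851146/77.
20³ = 8000 falls short of 2851146/77 but 20⁴ = 160000 reaches it, so n = 4.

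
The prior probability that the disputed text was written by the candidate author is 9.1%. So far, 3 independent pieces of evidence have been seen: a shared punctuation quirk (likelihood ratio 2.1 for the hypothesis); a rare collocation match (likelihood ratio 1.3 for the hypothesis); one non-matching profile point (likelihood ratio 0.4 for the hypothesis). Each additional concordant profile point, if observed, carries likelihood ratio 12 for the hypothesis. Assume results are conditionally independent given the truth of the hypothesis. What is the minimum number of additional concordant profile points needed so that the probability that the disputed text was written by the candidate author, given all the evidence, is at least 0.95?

Prior odds = 0.091/0.909 = 91/909.
Combined Bayes factor of the evidence already in hand = 2.1 × 1.3 × 0.4 = 1.092.
Odds after that evidence = (91/909) × 1.092 = 8281/75750.
Target odds = 0.95/0.05 = 19.
Need 12ⁿ ≥ 19 ÷ (8281/75750) = 1439250/8281.
12² = 144 falls short of 1439250/8281 but 12³ = 1728 reaches it, so n = 3.

3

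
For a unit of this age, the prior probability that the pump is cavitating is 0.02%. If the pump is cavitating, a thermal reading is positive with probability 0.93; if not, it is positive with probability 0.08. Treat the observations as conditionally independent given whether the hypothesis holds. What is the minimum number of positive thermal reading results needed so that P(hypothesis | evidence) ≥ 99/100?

6

Prior odds = 0.0002/0.9998 = 1/4999.
Likelihood ratio of a positive = 0.93/0.08 = 11.625.
Target odds: 0.99 ÷ 0.01 = 99.
Require 11.625ⁿ ≥ 99 ÷ (1/4999) = 494901.
11.625⁵ ≈212307 falls short of 494901 but 11.625⁶ ≈2.46807e+06 reaches it, so n = 6.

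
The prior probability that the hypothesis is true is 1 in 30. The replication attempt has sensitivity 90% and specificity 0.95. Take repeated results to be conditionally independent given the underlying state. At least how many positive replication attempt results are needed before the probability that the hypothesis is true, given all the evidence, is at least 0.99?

Prior odds: (1/30) ÷ (29/30) = 1/29.
False-positive rate = 1 − 0.95 = 0.05; likelihood ratio of a positive = 0.9/0.05 = 18.
Target posterior odds = 0.99/0.01 = 99.
Need (1/29) × 18ⁿ ≥ 99, i.e. 18ⁿ ≥ 2871.
18² = 324 falls short of 2871 but 18³ = 5832 reaches it, so n = 3.

3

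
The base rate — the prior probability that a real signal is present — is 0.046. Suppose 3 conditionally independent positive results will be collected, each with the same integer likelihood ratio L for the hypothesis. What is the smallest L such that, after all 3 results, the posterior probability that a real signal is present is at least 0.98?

Prior odds = 0.046/0.954 = 23/477.
Target odds = 0.98/0.02 = 49.
Need L³ ≥ 49 ÷ (23/477) = 23373/23.
10³ = 1000 < 23373/23 ≤ 1331 = 11³, so L = 11.

11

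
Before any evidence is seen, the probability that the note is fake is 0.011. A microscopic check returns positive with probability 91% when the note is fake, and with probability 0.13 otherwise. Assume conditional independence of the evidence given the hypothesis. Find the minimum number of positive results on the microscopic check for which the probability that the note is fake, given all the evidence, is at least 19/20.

Prior odds = 0.011/0.989 = 11/989.
Likelihood ratio of a positive result = 0.91/0.13 = 7.
Target posterior odds = 0.95/0.05 = 19.
Require 7ⁿ ≥ 19 ÷ (11/989) = 18791/11.
7³ = 343 falls short of 18791/11 but 7⁴ = 2401 reaches it, so n = 4.

4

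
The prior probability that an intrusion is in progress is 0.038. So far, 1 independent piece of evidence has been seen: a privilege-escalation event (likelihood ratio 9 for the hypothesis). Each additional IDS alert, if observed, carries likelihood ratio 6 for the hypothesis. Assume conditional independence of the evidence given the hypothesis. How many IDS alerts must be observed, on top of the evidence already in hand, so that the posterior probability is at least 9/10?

2

Prior odds = 0.038/0.962 = 19/481.
Bayes factor of the evidence already in hand = 9.
Odds after that evidence = (19/481) × 9 = 171/481.
Target odds = 0.9/0.1 = 9.
Need 6ⁿ ≥ 9 ÷ (171/481) = 481/19.
6¹ = 6 falls short of 481/19 but 6² = 36 reaches it, so n = 2.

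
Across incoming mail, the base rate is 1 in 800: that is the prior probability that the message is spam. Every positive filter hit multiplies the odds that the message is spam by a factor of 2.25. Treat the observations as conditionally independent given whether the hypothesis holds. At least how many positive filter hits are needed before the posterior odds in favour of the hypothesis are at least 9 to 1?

Prior odds = 0.00125/0.99875 = 1/799.
Likelihood ratio per positive filter hit = 2.25.
Target odds = 9.
Need (1/799) × 2.25ⁿ ≥ 9, i.e. 2.25ⁿ ≥ 7191.
2.25¹⁰ ≈3325.26 falls short of 7191 but 2.25¹¹ ≈7481.83 reaches it, so n = 11.

11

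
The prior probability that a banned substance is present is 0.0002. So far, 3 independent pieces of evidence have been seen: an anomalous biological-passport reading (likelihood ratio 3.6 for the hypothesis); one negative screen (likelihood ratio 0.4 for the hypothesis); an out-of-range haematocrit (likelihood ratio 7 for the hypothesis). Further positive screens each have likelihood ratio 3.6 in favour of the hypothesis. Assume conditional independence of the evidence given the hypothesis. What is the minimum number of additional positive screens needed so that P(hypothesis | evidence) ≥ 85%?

7

Prior odds = 0.0002/0.9998 = 1/4999.
Combined Bayes factor of the evidence already in hand = 3.6 × 0.4 × 7 = 10.08.
Odds after that evidence = (1/4999) × 10.08 = 252/124975.
Target odds = 0.85/0.15 = 17/3.
Need 3.6ⁿ ≥ 17/3 ÷ (252/124975) = 2124575/756.
3.6⁶ = 34012224/15625 falls short of 2124575/756 but 3.6⁷ = 612220032/78125 reaches it, so n = 7.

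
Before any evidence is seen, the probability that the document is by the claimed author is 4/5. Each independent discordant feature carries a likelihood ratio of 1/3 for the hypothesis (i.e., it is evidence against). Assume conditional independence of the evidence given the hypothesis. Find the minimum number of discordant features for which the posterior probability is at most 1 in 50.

Prior odds: 0.8 ÷ 0.2 = 4.
Likelihood ratio per discordant feature = 1/3.
Target odds: 0.02 ÷ 0.98 = 1/49.
Require (1/3)ⁿ ≤ 1/49 ÷ 4 = 1/196.
(1/3)⁴ = 1/81 is still above 1/196 but (1/3)⁵ = 1/243 is at or below it, so n = 5.

5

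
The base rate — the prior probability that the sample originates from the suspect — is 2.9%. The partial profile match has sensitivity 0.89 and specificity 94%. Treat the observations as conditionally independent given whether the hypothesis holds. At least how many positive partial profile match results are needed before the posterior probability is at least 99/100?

4

Prior odds = 0.029/0.971 = 29/971.
False-positive rate = 1 − 0.94 = 0.06; likelihood ratio of a positive = 0.89/0.06 = 89/6.
Target posterior odds = 0.99/0.01 = 99.
Need (29/971) × (89/6)ⁿ ≥ 99, i.e. (89/6)ⁿ ≥ 96129/29.
(89/6)³ = 704969/216 falls short of 96129/29 but (89/6)⁴ = 62742241/1296 reaches it, so n = 4.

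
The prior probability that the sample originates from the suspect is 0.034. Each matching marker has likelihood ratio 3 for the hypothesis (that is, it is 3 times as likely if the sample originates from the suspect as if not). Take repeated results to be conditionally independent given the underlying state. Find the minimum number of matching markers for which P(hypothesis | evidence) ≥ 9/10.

Prior odds: 0.034 ÷ 0.966 = 17/483.
Likelihood ratio per matching marker = 3.
Target odds: 0.9 ÷ 0.1 = 9.
Need (17/483) × 3ⁿ ≥ 9, i.e. 3ⁿ ≥ 4347/17.
3⁵ = 243 falls short of 4347/17 but 3⁶ = 729 reaches it, so n = 6.

6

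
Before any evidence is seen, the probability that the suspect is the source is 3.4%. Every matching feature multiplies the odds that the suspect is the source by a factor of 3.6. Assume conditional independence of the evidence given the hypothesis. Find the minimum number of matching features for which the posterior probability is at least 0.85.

4

Prior odds: 0.034 ÷ 0.966 = 17/483.
Likelihood ratio per matching feature = 3.6.
Target posterior odds = 0.85/0.15 = 17/3.
Require 3.6ⁿ ≥ 17/3 ÷ (17/483) = 161.
3.6³ = 46.656 falls short of 161 but 3.6⁴ = 167.9616 reaches it, so n = 4.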